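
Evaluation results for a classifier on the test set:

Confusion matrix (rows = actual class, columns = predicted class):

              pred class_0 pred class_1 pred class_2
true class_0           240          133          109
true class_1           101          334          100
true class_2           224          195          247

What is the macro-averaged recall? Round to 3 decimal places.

0.498

Per-class recall (TP/(TP+FN)):
  class_0: TP=240, FN=133+109=242 → 240/482 = 0.4979
  class_1: TP=334, FN=101+100=201 → 334/535 = 0.6243
  class_2: TP=247, FN=224+195=419 → 247/666 = 0.3709
Macro-recall = mean = (0.4979 + 0.6243 + 0.3709) / 3 = 0.498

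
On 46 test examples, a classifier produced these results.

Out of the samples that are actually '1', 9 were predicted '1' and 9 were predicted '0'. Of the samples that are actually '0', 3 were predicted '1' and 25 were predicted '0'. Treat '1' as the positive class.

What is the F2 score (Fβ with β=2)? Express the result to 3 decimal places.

0.536

Fβ = (1+β²)·TP / ((1+β²)·TP + β²·FN + FP), with β²=4
= 5·9 / (5·9 + 4·9 + 3) = 0.536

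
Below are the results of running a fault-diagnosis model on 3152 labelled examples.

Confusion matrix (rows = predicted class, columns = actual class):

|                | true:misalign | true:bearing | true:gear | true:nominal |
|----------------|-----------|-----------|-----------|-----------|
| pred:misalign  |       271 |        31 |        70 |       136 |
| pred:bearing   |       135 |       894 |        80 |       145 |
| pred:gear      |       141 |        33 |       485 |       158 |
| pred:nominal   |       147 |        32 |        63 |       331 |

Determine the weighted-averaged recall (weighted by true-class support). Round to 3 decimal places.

Per-class recall (TP/(TP+FN)):
  misalign: TP=271, FN=135+141+147=423 → 271/694 = 0.3905
  bearing: TP=894, FN=31+33+32=96 → 894/990 = 0.9030
  gear: TP=485, FN=70+80+63=213 → 485/698 = 0.6948
  nominal: TP=331, FN=136+145+158=439 → 331/770 = 0.4299
Weighted-recall = Σ (supportᵢ/N)·recallᵢ with N=3152: (694/3152)·0.3905 + (990/3152)·0.9030 + (698/3152)·0.6948 + (770/3152)·0.4299 = 0.628

0.628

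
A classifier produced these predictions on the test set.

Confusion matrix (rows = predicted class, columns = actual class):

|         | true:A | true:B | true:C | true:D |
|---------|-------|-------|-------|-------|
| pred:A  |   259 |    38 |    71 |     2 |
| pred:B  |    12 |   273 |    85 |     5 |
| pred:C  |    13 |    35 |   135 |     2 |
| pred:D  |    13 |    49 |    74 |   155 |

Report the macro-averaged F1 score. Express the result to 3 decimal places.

Per-class F1 score (2·TP/(2·TP+FP+FN)):
  A: TP=259, FP=38+71+2=111, FN=12+13+13=38 → 518/667 = 0.7766
  B: TP=273, FP=12+85+5=102, FN=38+35+49=122 → 546/770 = 0.7091
  C: TP=135, FP=13+35+2=50, FN=71+85+74=230 → 270/550 = 0.4909
  D: TP=155, FP=13+49+74=136, FN=2+5+2=9 → 310/455 = 0.6813
Macro-F1 score = mean = (0.7766 + 0.7091 + 0.4909 + 0.6813) / 4 = 0.664

0.664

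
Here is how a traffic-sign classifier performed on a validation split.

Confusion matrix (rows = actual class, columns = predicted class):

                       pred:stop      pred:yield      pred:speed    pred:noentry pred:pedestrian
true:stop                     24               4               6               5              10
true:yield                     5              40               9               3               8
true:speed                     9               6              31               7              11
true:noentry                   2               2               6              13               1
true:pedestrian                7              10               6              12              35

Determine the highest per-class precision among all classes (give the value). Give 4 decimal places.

Per-class precision (TP/(TP+FP)):
  stop: TP=24, FP=5+9+2+7=23 → 24/47 = 0.51064
  yield: TP=40, FP=4+6+2+10=22 → 40/62 = 0.64516
  speed: TP=31, FP=6+9+6+6=27 → 31/58 = 0.53448
  noentry: TP=13, FP=5+3+7+12=27 → 13/40 = 0.32500
  pedestrian: TP=35, FP=10+8+11+1=30 → 35/65 = 0.53846
Highest is class 'yield' with precision = 0.6452.

0.6452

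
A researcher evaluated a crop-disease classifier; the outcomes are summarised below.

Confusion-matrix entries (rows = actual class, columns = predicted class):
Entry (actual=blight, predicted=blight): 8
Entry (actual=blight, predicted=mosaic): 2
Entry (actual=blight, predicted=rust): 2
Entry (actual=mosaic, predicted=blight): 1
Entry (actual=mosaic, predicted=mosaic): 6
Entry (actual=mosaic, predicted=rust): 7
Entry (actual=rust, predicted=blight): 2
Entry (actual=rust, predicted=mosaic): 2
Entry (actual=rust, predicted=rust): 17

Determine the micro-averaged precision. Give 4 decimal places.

0.6596

Micro-averaging pools counts across classes: ΣTP=31, ΣFP=16, ΣFN=16.
Micro-precision = TP/(TP+FP) on pooled counts = 0.6596 (equals overall accuracy in single-label multiclass).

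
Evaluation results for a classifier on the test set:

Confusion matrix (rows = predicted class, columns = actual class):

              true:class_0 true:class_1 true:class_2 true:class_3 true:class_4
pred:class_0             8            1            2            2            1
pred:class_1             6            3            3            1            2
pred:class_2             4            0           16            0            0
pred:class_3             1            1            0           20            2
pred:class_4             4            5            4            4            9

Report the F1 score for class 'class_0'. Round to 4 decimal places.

0.4324

F1 score = 2·TP/(2·TP+FP+FN).
class_0: TP=8, FP=1+2+2+1=6, FN=6+4+1+4=15 → 16/37 = 0.43243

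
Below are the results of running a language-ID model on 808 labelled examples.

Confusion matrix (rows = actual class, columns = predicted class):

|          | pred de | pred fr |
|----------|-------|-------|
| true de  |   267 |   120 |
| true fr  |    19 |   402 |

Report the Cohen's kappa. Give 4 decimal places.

Observed agreement pₒ = trace/N = 669/808 = 0.82797
Expected agreement pₑ = Σ (rowᵢ·colᵢ)/N² = (387·286 + 421·522)/808² = 0.50615
κ = (pₒ − pₑ)/(1 − pₑ) = (0.82797 − 0.50615)/(1 − 0.50615) = 0.6517

0.6517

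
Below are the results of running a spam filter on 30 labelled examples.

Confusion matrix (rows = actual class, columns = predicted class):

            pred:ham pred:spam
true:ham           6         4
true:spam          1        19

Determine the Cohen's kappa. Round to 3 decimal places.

Observed agreement pₒ = trace/N = 25/30 = 0.8333
Expected agreement pₑ = Σ (rowᵢ·colᵢ)/N² = (10·7 + 20·23)/30² = 0.5889
κ = (pₒ − pₑ)/(1 − pₑ) = (0.8333 − 0.5889)/(1 − 0.5889) = 0.595

0.595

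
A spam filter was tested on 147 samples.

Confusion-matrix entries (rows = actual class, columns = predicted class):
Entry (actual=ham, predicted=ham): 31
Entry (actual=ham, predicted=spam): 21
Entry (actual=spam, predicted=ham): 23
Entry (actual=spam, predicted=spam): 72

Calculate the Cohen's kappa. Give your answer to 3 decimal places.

Observed agreement pₒ = trace/N = 103/147 = 0.7007
Expected agreement pₑ = Σ (rowᵢ·colᵢ)/N² = (52·54 + 95·93)/147² = 0.5388
κ = (pₒ − pₑ)/(1 − pₑ) = (0.7007 − 0.5388)/(1 − 0.5388) = 0.351

0.351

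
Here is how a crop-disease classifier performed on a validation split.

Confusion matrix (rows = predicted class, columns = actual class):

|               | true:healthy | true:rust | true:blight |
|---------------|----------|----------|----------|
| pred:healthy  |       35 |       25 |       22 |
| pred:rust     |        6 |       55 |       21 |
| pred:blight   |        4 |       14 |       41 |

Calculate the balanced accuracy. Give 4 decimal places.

0.6170

Balanced accuracy = mean of per-class recall.
  healthy: recall = 35/45 = 0.77778
  rust: recall = 55/94 = 0.58511
  blight: recall = 41/84 = 0.48810
Mean = (0.77778 + 0.58511 + 0.48810) / 3 = 0.6170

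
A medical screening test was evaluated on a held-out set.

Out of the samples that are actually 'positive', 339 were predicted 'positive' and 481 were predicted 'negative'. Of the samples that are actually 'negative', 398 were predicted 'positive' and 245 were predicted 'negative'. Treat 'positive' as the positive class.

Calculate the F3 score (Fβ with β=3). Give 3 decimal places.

0.418

Fβ = (1+β²)·TP / ((1+β²)·TP + β²·FN + FP), with β²=9
= 10·339 / (10·339 + 9·481 + 398) = 0.418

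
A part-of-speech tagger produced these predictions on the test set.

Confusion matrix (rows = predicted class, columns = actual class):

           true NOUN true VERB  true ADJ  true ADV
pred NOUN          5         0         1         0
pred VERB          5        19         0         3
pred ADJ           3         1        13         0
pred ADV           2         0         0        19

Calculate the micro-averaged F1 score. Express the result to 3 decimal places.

0.789

Micro-averaging pools counts across classes: ΣTP=56, ΣFP=15, ΣFN=15.
Micro-F1 score = 2·TP/(2·TP+FP+FN) on pooled counts = 0.789 (equals overall accuracy in single-label multiclass).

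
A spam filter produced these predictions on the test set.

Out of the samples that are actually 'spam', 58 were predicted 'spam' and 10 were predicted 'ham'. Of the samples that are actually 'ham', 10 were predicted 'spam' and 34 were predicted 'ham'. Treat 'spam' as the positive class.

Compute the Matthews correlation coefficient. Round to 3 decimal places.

0.626

MCC = (TP·TN − FP·FN) / √((TP+FP)(TP+FN)(TN+FP)(TN+FN))
Numerator = 58·34 − 10·10 = 1872
Denominator = √(68·68·44·44) = √8952064 = 2992.0000
MCC = 1872 / 2992.0000 = 0.626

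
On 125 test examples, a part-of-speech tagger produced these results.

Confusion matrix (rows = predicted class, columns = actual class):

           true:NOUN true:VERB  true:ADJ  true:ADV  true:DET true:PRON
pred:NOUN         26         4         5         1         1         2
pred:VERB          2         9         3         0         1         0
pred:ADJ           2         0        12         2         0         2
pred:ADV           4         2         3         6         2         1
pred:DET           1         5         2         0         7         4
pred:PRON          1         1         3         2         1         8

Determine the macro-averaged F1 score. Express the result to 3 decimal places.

0.511

Per-class F1 score (2·TP/(2·TP+FP+FN)):
  NOUN: TP=26, FP=4+5+1+1+2=13, FN=2+2+4+1+1=10 → 52/75 = 0.6933
  VERB: TP=9, FP=2+3+0+1+0=6, FN=4+0+2+5+1=12 → 18/36 = 0.5000
  ADJ: TP=12, FP=2+0+2+0+2=6, FN=5+3+3+2+3=16 → 24/46 = 0.5217
  ADV: TP=6, FP=4+2+3+2+1=12, FN=1+0+2+0+2=5 → 12/29 = 0.4138
  DET: TP=7, FP=1+5+2+0+4=12, FN=1+1+0+2+1=5 → 14/31 = 0.4516
  PRON: TP=8, FP=1+1+3+2+1=8, FN=2+0+2+1+4=9 → 16/33 = 0.4848
Macro-F1 score = mean = (0.6933 + 0.5000 + 0.5217 + 0.4138 + 0.4516 + 0.4848) / 6 = 0.511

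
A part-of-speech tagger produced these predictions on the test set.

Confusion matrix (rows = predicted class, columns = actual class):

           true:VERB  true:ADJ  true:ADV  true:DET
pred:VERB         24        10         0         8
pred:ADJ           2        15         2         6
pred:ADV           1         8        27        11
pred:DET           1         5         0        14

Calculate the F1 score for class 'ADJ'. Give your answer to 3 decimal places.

0.476

One-vs-rest for 'ADJ': TP = diagonal; FP = other classes predicted 'ADJ'; FN = 'ADJ' predicted as other.
F1 score = 2·TP/(2·TP+FP+FN).
ADJ: TP=15, FP=2+2+6=10, FN=10+8+5=23 → 30/63 = 0.4762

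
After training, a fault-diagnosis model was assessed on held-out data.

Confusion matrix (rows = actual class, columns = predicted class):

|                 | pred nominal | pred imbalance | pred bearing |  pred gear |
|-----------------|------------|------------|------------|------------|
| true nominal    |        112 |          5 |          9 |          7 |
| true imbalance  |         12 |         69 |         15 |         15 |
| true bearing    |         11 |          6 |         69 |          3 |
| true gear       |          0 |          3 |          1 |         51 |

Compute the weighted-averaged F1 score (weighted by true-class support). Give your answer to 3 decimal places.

Per-class F1 score (2·TP/(2·TP+FP+FN)):
  nominal: TP=112, FP=12+11+0=23, FN=5+9+7=21 → 224/268 = 0.8358
  imbalance: TP=69, FP=5+6+3=14, FN=12+15+15=42 → 138/194 = 0.7113
  bearing: TP=69, FP=9+15+1=25, FN=11+6+3=20 → 138/183 = 0.7541
  gear: TP=51, FP=7+15+3=25, FN=0+3+1=4 → 102/131 = 0.7786
Weighted-F1 score = Σ (supportᵢ/N)·F1 scoreᵢ with N=388: (133/388)·0.8358 + (111/388)·0.7113 + (89/388)·0.7541 + (55/388)·0.7786 = 0.773

0.773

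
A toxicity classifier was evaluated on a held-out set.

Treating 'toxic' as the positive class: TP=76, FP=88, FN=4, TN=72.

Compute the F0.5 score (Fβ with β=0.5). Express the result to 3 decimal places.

Fβ = (1+β²)·TP / ((1+β²)·TP + β²·FN + FP), with β²=1/4
= 1.25·76 / (1.25·76 + 0.25·4 + 88) = 0.516

0.516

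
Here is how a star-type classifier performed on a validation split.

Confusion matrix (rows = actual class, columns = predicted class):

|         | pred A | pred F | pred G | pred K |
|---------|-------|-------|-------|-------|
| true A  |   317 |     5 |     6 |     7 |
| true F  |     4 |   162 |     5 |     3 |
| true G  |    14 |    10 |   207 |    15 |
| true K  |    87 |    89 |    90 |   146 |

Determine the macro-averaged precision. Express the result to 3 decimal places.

Per-class precision (TP/(TP+FP)):
  A: TP=317, FP=4+14+87=105 → 317/422 = 0.7512
  F: TP=162, FP=5+10+89=104 → 162/266 = 0.6090
  G: TP=207, FP=6+5+90=101 → 207/308 = 0.6721
  K: TP=146, FP=7+3+15=25 → 146/171 = 0.8538
Macro-precision = mean = (0.7512 + 0.6090 + 0.6721 + 0.8538) / 4 = 0.722

0.722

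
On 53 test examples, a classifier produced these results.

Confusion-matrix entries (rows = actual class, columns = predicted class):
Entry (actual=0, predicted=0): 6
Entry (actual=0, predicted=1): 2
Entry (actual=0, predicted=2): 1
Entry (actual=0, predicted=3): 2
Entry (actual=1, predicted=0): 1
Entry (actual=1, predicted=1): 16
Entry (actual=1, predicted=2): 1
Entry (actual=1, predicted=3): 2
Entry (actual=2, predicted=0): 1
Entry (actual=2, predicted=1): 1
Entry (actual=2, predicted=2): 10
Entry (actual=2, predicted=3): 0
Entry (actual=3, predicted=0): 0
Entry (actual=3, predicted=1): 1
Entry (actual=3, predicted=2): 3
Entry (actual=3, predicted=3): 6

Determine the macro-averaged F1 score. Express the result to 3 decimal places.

Per-class F1 score (2·TP/(2·TP+FP+FN)):
  0: TP=6, FP=1+1+0=2, FN=2+1+2=5 → 12/19 = 0.6316
  1: TP=16, FP=2+1+1=4, FN=1+1+2=4 → 32/40 = 0.8000
  2: TP=10, FP=1+1+3=5, FN=1+1+0=2 → 20/27 = 0.7407
  3: TP=6, FP=2+2+0=4, FN=0+1+3=4 → 12/20 = 0.6000
Macro-F1 score = mean = (0.6316 + 0.8000 + 0.7407 + 0.6000) / 4 = 0.693

0.693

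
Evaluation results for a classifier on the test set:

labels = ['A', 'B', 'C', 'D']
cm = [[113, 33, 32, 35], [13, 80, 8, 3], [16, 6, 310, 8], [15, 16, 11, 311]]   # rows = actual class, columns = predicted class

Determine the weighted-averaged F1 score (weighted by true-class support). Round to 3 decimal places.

0.802

Per-class F1 score (2·TP/(2·TP+FP+FN)):
  A: TP=113, FP=13+16+15=44, FN=33+32+35=100 → 226/370 = 0.6108
  B: TP=80, FP=33+6+16=55, FN=13+8+3=24 → 160/239 = 0.6695
  C: TP=310, FP=32+8+11=51, FN=16+6+8=30 → 620/701 = 0.8845
  D: TP=311, FP=35+3+8=46, FN=15+16+11=42 → 622/710 = 0.8761
Weighted-F1 score = Σ (supportᵢ/N)·F1 scoreᵢ with N=1010: (213/1010)·0.6108 + (104/1010)·0.6695 + (340/1010)·0.8845 + (353/1010)·0.8761 = 0.802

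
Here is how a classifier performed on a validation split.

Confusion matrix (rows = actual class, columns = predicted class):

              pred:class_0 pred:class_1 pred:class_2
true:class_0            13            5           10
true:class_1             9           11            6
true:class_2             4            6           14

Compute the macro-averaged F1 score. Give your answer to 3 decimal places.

Per-class F1 score (2·TP/(2·TP+FP+FN)):
  class_0: TP=13, FP=9+4=13, FN=5+10=15 → 26/54 = 0.4815
  class_1: TP=11, FP=5+6=11, FN=9+6=15 → 22/48 = 0.4583
  class_2: TP=14, FP=10+6=16, FN=4+6=10 → 28/54 = 0.5185
Macro-F1 score = mean = (0.4815 + 0.4583 + 0.5185) / 3 = 0.486

0.486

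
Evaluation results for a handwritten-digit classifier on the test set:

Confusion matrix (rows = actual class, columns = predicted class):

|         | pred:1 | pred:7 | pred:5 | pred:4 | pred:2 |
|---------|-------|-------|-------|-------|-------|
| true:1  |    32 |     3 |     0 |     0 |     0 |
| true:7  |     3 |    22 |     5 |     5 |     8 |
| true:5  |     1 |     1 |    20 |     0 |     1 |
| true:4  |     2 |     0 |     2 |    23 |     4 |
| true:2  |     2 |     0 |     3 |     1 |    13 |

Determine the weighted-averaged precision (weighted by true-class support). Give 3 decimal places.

0.754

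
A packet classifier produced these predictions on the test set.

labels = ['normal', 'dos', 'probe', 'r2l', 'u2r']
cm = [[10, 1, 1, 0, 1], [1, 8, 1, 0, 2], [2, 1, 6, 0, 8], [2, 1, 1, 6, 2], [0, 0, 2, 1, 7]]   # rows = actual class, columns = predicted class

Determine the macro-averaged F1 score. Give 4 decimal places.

0.5874

Per-class F1 score (2·TP/(2·TP+FP+FN)):
  normal: TP=10, FP=1+2+2+0=5, FN=1+1+0+1=3 → 20/28 = 0.71429
  dos: TP=8, FP=1+1+1+0=3, FN=1+1+0+2=4 → 16/23 = 0.69565
  probe: TP=6, FP=1+1+1+2=5, FN=2+1+0+8=11 → 12/28 = 0.42857
  r2l: TP=6, FP=0+0+0+1=1, FN=2+1+1+2=6 → 12/19 = 0.63158
  u2r: TP=7, FP=1+2+8+2=13, FN=0+0+2+1=3 → 14/30 = 0.46667
Macro-F1 score = mean = (0.71429 + 0.69565 + 0.42857 + 0.63158 + 0.46667) / 5 = 0.5874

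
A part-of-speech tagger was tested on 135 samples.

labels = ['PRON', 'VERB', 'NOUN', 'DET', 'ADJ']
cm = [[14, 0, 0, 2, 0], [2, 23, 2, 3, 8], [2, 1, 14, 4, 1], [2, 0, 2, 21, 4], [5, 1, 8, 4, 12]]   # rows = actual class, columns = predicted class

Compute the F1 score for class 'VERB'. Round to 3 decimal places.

Take TP from the diagonal, FP from the rest of the 'VERB' prediction marginal, FN from the rest of the 'VERB' actual marginal.
F1 score = 2·TP/(2·TP+FP+FN).
VERB: TP=23, FP=0+1+0+1=2, FN=2+2+3+8=15 → 46/63 = 0.7302

0.730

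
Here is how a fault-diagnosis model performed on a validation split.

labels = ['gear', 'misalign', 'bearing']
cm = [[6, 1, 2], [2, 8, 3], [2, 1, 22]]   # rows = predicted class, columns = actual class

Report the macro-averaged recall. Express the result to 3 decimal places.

0.738

Per-class recall (TP/(TP+FN)):
  gear: TP=6, FN=2+2=4 → 6/10 = 0.6000
  misalign: TP=8, FN=1+1=2 → 8/10 = 0.8000
  bearing: TP=22, FN=2+3=5 → 22/27 = 0.8148
Macro-recall = mean = (0.6000 + 0.8000 + 0.8148) / 3 = 0.738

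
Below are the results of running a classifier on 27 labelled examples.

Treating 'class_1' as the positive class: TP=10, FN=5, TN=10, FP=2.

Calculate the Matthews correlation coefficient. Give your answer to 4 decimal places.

MCC = (TP·TN − FP·FN) / √((TP+FP)(TP+FN)(TN+FP)(TN+FN))
Numerator = 10·10 − 2·5 = 90
Denominator = √(12·15·12·15) = √32400 = 180.0000
MCC = 90 / 180.0000 = 0.5000

0.5000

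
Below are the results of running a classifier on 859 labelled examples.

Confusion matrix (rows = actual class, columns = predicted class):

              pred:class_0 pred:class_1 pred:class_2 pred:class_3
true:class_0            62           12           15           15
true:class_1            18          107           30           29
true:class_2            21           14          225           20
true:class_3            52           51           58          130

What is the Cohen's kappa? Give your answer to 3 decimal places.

Observed agreement pₒ = trace/N = 524/859 = 0.6100
Expected agreement pₑ = Σ (rowᵢ·colᵢ)/N² = (104·153 + 184·184 + 280·328 + 291·194)/859² = 0.2684
κ = (pₒ − pₑ)/(1 − pₑ) = (0.6100 − 0.2684)/(1 − 0.2684) = 0.467

0.467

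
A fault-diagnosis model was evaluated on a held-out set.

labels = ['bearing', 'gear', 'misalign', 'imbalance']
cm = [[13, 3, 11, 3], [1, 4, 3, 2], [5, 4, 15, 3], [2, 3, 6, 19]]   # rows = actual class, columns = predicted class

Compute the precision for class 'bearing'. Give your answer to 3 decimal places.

0.619

One-vs-rest for 'bearing': TP = diagonal; FP = other classes predicted 'bearing'; FN = 'bearing' predicted as other.
precision = TP/(TP+FP).
bearing: TP=13, FP=1+5+2=8 → 13/21 = 0.6190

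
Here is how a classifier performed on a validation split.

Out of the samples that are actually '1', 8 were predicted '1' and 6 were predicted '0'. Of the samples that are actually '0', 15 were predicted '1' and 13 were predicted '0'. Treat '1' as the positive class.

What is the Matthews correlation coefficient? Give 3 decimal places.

0.034

MCC = (TP·TN − FP·FN) / √((TP+FP)(TP+FN)(TN+FP)(TN+FN))
Numerator = 8·13 − 15·6 = 14
Denominator = √(23·14·28·19) = √171304 = 413.8889
MCC = 14 / 413.8889 = 0.034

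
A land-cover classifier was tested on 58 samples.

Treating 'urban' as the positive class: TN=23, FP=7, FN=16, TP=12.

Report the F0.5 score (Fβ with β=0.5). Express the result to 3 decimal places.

0.577

Fβ = (1+β²)·TP / ((1+β²)·TP + β²·FN + FP), with β²=1/4
= 1.25·12 / (1.25·12 + 0.25·16 + 7) = 0.577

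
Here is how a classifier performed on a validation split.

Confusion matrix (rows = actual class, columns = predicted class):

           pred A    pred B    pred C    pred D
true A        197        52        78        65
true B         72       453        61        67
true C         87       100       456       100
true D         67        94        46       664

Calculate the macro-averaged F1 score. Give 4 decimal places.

0.6410

Per-class F1 score (2·TP/(2·TP+FP+FN)):
  A: TP=197, FP=72+87+67=226, FN=52+78+65=195 → 394/815 = 0.48344
  B: TP=453, FP=52+100+94=246, FN=72+61+67=200 → 906/1352 = 0.67012
  C: TP=456, FP=78+61+46=185, FN=87+100+100=287 → 912/1384 = 0.65896
  D: TP=664, FP=65+67+100=232, FN=67+94+46=207 → 1328/1767 = 0.75156
Macro-F1 score = mean = (0.48344 + 0.67012 + 0.65896 + 0.75156) / 4 = 0.6410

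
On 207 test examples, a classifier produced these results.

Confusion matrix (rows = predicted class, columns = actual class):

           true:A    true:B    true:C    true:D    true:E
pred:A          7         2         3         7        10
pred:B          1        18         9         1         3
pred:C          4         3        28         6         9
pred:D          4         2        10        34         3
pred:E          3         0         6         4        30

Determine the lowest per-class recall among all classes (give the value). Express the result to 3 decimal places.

0.368

Per-class recall (TP/(TP+FN)):
  A: TP=7, FN=1+4+4+3=12 → 7/19 = 0.3684
  B: TP=18, FN=2+3+2+0=7 → 18/25 = 0.7200
  C: TP=28, FN=3+9+10+6=28 → 28/56 = 0.5000
  D: TP=34, FN=7+1+6+4=18 → 34/52 = 0.6538
  E: TP=30, FN=10+3+9+3=25 → 30/55 = 0.5455
Lowest is class 'A' with recall = 0.368.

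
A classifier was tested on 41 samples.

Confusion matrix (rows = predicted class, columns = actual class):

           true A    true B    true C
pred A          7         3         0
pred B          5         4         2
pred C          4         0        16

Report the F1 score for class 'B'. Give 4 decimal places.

Treat 'B' as positive and all other classes as negative.
F1 score = 2·TP/(2·TP+FP+FN).
B: TP=4, FP=5+2=7, FN=3+0=3 → 8/18 = 0.44444

0.4444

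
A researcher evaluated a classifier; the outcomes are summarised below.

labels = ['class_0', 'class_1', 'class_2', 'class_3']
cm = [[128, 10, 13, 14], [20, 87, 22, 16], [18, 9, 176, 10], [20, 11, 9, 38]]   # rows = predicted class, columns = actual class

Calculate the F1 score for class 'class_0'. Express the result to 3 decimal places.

0.729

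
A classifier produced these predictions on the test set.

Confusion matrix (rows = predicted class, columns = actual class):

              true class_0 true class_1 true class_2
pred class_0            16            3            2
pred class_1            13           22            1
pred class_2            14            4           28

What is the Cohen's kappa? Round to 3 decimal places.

0.473

Observed agreement pₒ = trace/N = 66/103 = 0.6408
Expected agreement pₑ = Σ (rowᵢ·colᵢ)/N² = (43·21 + 29·36 + 31·46)/103² = 0.3179
κ = (pₒ − pₑ)/(1 − pₑ) = (0.6408 − 0.3179)/(1 − 0.3179) = 0.473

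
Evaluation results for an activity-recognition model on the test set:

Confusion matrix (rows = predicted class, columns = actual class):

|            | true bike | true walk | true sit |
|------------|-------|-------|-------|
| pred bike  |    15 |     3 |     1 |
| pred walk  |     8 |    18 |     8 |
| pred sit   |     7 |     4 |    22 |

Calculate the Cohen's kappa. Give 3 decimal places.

0.462

Observed agreement pₒ = trace/N = 55/86 = 0.6395
Expected agreement pₑ = Σ (rowᵢ·colᵢ)/N² = (30·19 + 25·34 + 31·33)/86² = 0.3303
κ = (pₒ − pₑ)/(1 − pₑ) = (0.6395 − 0.3303)/(1 − 0.3303) = 0.462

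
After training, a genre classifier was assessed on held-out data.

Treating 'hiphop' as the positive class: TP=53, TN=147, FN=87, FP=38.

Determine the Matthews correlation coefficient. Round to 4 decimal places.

MCC = (TP·TN − FP·FN) / √((TP+FP)(TP+FN)(TN+FP)(TN+FN))
Numerator = 53·147 − 38·87 = 4485
Denominator = √(91·140·185·234) = √551514600 = 23484.3480
MCC = 4485 / 23484.3480 = 0.1910

0.1910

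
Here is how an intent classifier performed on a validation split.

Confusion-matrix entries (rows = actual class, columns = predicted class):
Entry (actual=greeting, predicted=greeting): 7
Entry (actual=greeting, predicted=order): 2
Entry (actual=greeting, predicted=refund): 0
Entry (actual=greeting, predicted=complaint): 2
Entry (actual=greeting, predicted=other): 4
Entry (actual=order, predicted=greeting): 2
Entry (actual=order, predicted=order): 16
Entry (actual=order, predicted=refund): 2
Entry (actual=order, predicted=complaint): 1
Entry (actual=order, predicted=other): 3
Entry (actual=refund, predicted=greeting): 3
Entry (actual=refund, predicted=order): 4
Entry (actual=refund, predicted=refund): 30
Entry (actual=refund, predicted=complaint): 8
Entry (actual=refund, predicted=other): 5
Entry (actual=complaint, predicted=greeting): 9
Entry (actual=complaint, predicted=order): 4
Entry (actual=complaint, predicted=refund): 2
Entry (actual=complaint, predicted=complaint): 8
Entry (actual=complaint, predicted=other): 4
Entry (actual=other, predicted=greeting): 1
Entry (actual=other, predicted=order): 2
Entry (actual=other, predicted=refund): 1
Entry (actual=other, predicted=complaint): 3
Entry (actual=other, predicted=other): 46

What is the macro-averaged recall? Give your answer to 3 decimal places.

0.580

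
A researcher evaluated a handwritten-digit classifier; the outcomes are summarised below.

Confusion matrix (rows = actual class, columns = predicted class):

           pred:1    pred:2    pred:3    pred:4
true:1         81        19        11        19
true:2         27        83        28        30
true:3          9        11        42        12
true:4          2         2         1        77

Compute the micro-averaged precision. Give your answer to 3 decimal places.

Micro-averaging pools counts across classes: ΣTP=283, ΣFP=171, ΣFN=171.
Micro-precision = TP/(TP+FP) on pooled counts = 0.623 (equals overall accuracy in single-label multiclass).

0.623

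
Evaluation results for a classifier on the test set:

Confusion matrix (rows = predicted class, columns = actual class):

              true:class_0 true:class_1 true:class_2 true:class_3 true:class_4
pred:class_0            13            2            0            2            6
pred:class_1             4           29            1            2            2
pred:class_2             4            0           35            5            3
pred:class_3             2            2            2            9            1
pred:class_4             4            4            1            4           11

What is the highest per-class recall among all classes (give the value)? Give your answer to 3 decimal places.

0.897

Per-class recall (TP/(TP+FN)):
  class_0: TP=13, FN=4+4+2+4=14 → 13/27 = 0.4815
  class_1: TP=29, FN=2+0+2+4=8 → 29/37 = 0.7838
  class_2: TP=35, FN=0+1+2+1=4 → 35/39 = 0.8974
  class_3: TP=9, FN=2+2+5+4=13 → 9/22 = 0.4091
  class_4: TP=11, FN=6+2+3+1=12 → 11/23 = 0.4783
Highest is class 'class_2' with recall = 0.897.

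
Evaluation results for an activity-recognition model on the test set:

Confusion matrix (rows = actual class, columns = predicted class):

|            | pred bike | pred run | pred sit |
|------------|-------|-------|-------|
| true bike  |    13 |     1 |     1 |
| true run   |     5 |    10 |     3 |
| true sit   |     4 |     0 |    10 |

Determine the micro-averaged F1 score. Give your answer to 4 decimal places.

Micro-averaging pools counts across classes: ΣTP=33, ΣFP=14, ΣFN=14.
Micro-F1 score = 2·TP/(2·TP+FP+FN) on pooled counts = 0.7021 (equals overall accuracy in single-label multiclass).

0.7021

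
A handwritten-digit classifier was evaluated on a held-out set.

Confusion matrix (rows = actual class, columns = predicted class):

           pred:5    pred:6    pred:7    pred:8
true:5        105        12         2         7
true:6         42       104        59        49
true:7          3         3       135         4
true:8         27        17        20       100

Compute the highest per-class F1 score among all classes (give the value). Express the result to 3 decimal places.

Per-class F1 score (2·TP/(2·TP+FP+FN)):
  5: TP=105, FP=42+3+27=72, FN=12+2+7=21 → 210/303 = 0.6931
  6: TP=104, FP=12+3+17=32, FN=42+59+49=150 → 208/390 = 0.5333
  7: TP=135, FP=2+59+20=81, FN=3+3+4=10 → 270/361 = 0.7479
  8: TP=100, FP=7+49+4=60, FN=27+17+20=64 → 200/324 = 0.6173
Highest is class '7' with F1 score = 0.748.

0.748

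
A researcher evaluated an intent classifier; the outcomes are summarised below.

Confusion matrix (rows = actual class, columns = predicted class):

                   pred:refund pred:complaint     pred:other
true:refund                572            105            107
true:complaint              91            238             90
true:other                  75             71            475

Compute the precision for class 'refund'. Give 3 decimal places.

0.775

One-vs-rest for 'refund': TP = diagonal; FP = other classes predicted 'refund'; FN = 'refund' predicted as other.
precision = TP/(TP+FP).
refund: TP=572, FP=91+75=166 → 572/738 = 0.7751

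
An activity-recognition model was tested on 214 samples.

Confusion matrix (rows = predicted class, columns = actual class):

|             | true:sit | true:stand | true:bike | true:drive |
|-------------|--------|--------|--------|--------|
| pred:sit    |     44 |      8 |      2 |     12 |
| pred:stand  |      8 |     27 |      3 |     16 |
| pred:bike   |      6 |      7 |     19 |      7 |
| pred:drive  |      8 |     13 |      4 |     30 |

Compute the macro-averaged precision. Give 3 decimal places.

Per-class precision (TP/(TP+FP)):
  sit: TP=44, FP=8+2+12=22 → 44/66 = 0.6667
  stand: TP=27, FP=8+3+16=27 → 27/54 = 0.5000
  bike: TP=19, FP=6+7+7=20 → 19/39 = 0.4872
  drive: TP=30, FP=8+13+4=25 → 30/55 = 0.5455
Macro-precision = mean = (0.6667 + 0.5000 + 0.4872 + 0.5455) / 4 = 0.550

0.550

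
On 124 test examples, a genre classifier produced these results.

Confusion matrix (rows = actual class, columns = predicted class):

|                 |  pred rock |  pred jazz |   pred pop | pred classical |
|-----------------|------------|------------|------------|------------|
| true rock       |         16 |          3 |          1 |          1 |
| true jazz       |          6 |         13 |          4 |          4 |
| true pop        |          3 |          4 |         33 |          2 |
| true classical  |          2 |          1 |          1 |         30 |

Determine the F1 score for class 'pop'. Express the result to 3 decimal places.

Treat 'pop' as positive and all other classes as negative.
F1 score = 2·TP/(2·TP+FP+FN).
pop: TP=33, FP=1+4+1=6, FN=3+4+2=9 → 66/81 = 0.8148

0.815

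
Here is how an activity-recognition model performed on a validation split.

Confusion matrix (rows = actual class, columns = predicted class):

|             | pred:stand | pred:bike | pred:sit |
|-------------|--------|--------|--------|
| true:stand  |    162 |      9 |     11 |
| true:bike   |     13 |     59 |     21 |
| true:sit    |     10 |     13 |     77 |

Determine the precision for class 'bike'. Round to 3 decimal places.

Take TP from the diagonal, FP from the rest of the 'bike' prediction marginal, FN from the rest of the 'bike' actual marginal.
precision = TP/(TP+FP).
bike: TP=59, FP=9+13=22 → 59/81 = 0.7284

0.728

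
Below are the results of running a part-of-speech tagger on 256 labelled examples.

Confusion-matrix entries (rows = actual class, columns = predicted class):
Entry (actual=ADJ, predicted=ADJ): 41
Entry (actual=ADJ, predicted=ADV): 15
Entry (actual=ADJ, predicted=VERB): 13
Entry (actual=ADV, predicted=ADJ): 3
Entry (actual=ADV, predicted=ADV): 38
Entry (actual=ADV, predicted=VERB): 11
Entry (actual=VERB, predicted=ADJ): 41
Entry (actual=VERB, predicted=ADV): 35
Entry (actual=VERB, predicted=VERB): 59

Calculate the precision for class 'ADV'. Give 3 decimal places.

Take TP from the diagonal, FP from the rest of the 'ADV' prediction marginal, FN from the rest of the 'ADV' actual marginal.
precision = TP/(TP+FP).
ADV: TP=38, FP=15+35=50 → 38/88 = 0.4318

0.432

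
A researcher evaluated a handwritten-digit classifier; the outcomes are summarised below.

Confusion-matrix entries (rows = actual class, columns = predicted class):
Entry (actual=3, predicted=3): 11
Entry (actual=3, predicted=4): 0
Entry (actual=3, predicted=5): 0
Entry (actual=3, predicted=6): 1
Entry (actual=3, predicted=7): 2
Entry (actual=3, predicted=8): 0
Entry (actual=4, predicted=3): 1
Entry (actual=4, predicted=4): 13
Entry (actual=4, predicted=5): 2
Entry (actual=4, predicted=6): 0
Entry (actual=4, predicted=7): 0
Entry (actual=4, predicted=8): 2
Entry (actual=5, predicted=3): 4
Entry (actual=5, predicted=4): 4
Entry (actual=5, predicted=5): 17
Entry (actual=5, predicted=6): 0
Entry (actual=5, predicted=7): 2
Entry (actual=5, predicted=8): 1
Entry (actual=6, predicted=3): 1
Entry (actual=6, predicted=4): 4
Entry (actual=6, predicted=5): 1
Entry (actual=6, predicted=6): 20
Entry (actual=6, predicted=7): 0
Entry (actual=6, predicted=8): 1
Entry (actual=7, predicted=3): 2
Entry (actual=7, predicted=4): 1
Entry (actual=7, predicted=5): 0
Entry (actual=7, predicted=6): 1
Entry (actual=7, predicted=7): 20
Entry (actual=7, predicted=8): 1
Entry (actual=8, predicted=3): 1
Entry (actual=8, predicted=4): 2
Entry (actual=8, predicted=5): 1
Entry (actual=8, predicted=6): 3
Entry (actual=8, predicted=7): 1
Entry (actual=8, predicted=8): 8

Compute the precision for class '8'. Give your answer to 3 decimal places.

0.615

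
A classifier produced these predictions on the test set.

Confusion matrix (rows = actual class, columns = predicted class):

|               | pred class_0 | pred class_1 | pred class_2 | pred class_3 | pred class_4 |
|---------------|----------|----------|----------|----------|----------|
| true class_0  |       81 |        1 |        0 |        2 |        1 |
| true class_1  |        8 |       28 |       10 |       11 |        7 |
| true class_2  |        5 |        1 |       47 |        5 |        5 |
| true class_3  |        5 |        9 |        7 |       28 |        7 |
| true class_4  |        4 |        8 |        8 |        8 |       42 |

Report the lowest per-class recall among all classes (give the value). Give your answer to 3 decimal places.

0.438

Per-class recall (TP/(TP+FN)):
  class_0: TP=81, FN=1+0+2+1=4 → 81/85 = 0.9529
  class_1: TP=28, FN=8+10+11+7=36 → 28/64 = 0.4375
  class_2: TP=47, FN=5+1+5+5=16 → 47/63 = 0.7460
  class_3: TP=28, FN=5+9+7+7=28 → 28/56 = 0.5000
  class_4: TP=42, FN=4+8+8+8=28 → 42/70 = 0.6000
Lowest is class 'class_1' with recall = 0.438.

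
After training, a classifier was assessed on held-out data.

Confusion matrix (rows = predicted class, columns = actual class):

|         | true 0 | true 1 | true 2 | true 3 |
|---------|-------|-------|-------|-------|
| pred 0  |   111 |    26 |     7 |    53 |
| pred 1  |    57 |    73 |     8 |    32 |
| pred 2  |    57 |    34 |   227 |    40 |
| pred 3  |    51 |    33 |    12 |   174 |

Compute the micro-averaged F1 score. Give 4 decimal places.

0.5879

Micro-averaging pools counts across classes: ΣTP=585, ΣFP=410, ΣFN=410.
Micro-F1 score = 2·TP/(2·TP+FP+FN) on pooled counts = 0.5879 (equals overall accuracy in single-label multiclass).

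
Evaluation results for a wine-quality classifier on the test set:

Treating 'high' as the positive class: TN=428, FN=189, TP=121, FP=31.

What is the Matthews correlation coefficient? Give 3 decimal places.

MCC = (TP·TN − FP·FN) / √((TP+FP)(TP+FN)(TN+FP)(TN+FN))
Numerator = 121·428 − 31·189 = 45929
Denominator = √(152·310·459·617) = √13344525360 = 115518.5066
MCC = 45929 / 115518.5066 = 0.398

0.398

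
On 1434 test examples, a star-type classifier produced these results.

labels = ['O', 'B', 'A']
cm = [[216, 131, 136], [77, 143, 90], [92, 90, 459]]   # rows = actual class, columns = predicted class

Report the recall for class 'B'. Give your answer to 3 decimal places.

0.461

recall = TP/(TP+FN).
B: TP=143, FN=77+90=167 → 143/310 = 0.4613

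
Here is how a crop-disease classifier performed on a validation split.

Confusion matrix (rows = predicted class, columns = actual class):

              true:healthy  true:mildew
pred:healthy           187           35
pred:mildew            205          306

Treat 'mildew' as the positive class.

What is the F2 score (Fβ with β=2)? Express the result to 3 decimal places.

Fβ = (1+β²)·TP / ((1+β²)·TP + β²·FN + FP), with β²=4
= 5·306 / (5·306 + 4·35 + 205) = 0.816

0.816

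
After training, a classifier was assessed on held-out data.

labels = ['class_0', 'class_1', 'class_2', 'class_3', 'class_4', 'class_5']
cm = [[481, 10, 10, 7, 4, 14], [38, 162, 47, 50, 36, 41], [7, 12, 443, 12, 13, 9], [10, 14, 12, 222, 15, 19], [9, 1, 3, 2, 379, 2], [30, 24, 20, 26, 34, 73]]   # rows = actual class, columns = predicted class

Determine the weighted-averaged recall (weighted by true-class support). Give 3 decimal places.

0.768

Per-class recall (TP/(TP+FN)):
  class_0: TP=481, FN=10+10+7+4+14=45 → 481/526 = 0.9144
  class_1: TP=162, FN=38+47+50+36+41=212 → 162/374 = 0.4332
  class_2: TP=443, FN=7+12+12+13+9=53 → 443/496 = 0.8931
  class_3: TP=222, FN=10+14+12+15+19=70 → 222/292 = 0.7603
  class_4: TP=379, FN=9+1+3+2+2=17 → 379/396 = 0.9571
  class_5: TP=73, FN=30+24+20+26+34=134 → 73/207 = 0.3527
Weighted-recall = Σ (supportᵢ/N)·recallᵢ with N=2291: (526/2291)·0.9144 + (374/2291)·0.4332 + (496/2291)·0.8931 + (292/2291)·0.7603 + (396/2291)·0.9571 + (207/2291)·0.3527 = 0.768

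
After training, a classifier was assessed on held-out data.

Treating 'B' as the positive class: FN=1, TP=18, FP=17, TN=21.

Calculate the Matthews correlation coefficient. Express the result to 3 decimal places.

0.484

MCC = (TP·TN − FP·FN) / √((TP+FP)(TP+FN)(TN+FP)(TN+FN))
Numerator = 18·21 − 17·1 = 361
Denominator = √(35·19·38·22) = √555940 = 745.6138
MCC = 361 / 745.6138 = 0.484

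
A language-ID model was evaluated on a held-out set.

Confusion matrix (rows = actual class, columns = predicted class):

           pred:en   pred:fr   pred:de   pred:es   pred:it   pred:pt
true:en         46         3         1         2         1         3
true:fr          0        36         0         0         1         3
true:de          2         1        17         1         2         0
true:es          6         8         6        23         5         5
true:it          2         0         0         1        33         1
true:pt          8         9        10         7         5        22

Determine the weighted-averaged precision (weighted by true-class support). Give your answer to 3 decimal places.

Per-class precision (TP/(TP+FP)):
  en: TP=46, FP=0+2+6+2+8=18 → 46/64 = 0.7188
  fr: TP=36, FP=3+1+8+0+9=21 → 36/57 = 0.6316
  de: TP=17, FP=1+0+6+0+10=17 → 17/34 = 0.5000
  es: TP=23, FP=2+0+1+1+7=11 → 23/34 = 0.6765
  it: TP=33, FP=1+1+2+5+5=14 → 33/47 = 0.7021
  pt: TP=22, FP=3+3+0+5+1=12 → 22/34 = 0.6471
Weighted-precision = Σ (supportᵢ/N)·precisionᵢ with N=270: (56/270)·0.7188 + (40/270)·0.6316 + (23/270)·0.5000 + (53/270)·0.6765 + (37/270)·0.7021 + (61/270)·0.6471 = 0.660

0.660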